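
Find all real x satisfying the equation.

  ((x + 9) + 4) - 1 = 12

Step 1. [((x + 9) + 4) - 1 = 12] the outer -1 inverts by adding 1 ⇒ sub: (x + 9) + 4 = 13.
Step 2. [(x + 9) + 4 = 13] the outer +4 inverts by subtracting 4 ⇒ sub: x + 9 = 9.
Step 3. [x + 9 = 9] 9 comes off first (subtract 9) ⇒ sub: x = 0.

Answer: x ∈ {0}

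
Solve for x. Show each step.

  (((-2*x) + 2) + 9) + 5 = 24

Step 1. [(((-2*x) + 2) + 9) + 5 = 24] 5 comes off first (subtract 5) ⇒ sub: ((-2*x) + 2) + 9 = 19.
Step 2. [((-2*x) + 2) + 9 = 19] peel the +9: subtract 9 from each side. So sub: (-2*x) + 2 = 10.
Step 3. [(-2*x) + 2 = 10] peel the +2: subtract 2 from each side ⇒ sub: -2*x = 8.
Step 4. [-2*x = 8] -2 out front; divide by -2. So div: x = -4.

Answer: x ∈ {-4}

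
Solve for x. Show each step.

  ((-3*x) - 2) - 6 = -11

Step 1. [((-3*x) - 2) - 6 = -11] -6 is outermost — add 6 both sides. So sub: (-3*x) - 2 = -5.
Step 2. [(-3*x) - 2 = -5] add 2: x sits inside (… - 2) ⇒ sub: -3*x = -3.
Step 3. [-3*x = -3] LHS = -3·(…); ÷-3 both sides. So div: x = 1.

Answer: x ∈ {1}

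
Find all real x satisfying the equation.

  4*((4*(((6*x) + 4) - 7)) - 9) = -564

Step 1. [4*((4*(((6*x) + 4) - 7)) - 9) = -564] 4 out front; divide by 4 ⇒ div: (4*(((6*x) + 4) - 7)) - 9 = -141.
Step 2. [(4*(((6*x) + 4) - 7)) - 9 = -141] -9 is outermost — add 9 both sides, so sub: 4*(((6*x) + 4) - 7) = -132.
Step 3. [4*(((6*x) + 4) - 7) = -132] 4 out front; divide by 4. So div: ((6*x) + 4) - 7 = -33.
Step 4. [((6*x) + 4) - 7 = -33] 7 comes off first (add 7), so sub: (6*x) + 4 = -26.
Step 5. [(6*x) + 4 = -26] subtract 4: x sits inside (… + 4), so sub: 6*x = -30.
Step 6. [6*x = -30] 6·(inner) — divide through by 6. So div: x = -5.

Answer: x ∈ {-5}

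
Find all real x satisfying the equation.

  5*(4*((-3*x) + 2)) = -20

Step 1. [5*(4*((-3*x) + 2)) = -20] LHS = 5·(…); ÷5 both sides, so div: 4*((-3*x) + 2) = -4.
Step 2. [4*((-3*x) + 2) = -4] leading coefficient 4: divide by 4 ⇒ div: (-3*x) + 2 = -1.
Step 3. [(-3*x) + 2 = -1] peel the +2: subtract 2 from each side ⇒ sub: -3*x = -3.
Step 4. [-3*x = -3] LHS = -3·(…); ÷-3 both sides ⇒ div: x = 1.

Answer: x ∈ {1}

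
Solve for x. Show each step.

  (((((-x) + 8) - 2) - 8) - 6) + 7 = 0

Step 1. [(((((-x) + 8) - 2) - 8) - 6) + 7 = 0] 7 comes off first (subtract 7) ⇒ sub: ((((-x) + 8) - 2) - 8) - 6 = -7.
Step 2. [((((-x) + 8) - 2) - 8) - 6 = -7] add 6: x sits inside (… - 6) ⇒ sub: (((-x) + 8) - 2) - 8 = -1.
Step 3. [(((-x) + 8) - 2) - 8 = -1] peel the -8: add 8 from each side, so sub: ((-x) + 8) - 2 = 7.
Step 4. [((-x) + 8) - 2 = 7] peel the -2: add 2 from each side ⇒ sub: (-x) + 8 = 9.
Step 5. [(-x) + 8 = 9] subtract 8: x sits inside (… + 8) ⇒ sub: -x = 1.
Step 6. [-x = 1] flip signs both sides ⇒ neg: x = -1.

Answer: x ∈ {-1}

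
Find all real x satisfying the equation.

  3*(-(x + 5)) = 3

Step 1. [3*(-(x + 5)) = 3] 3 out front; divide by 3. So div: -(x + 5) = 1.
Step 2. [-(x + 5) = 1] leading − — multiply by −1. So neg: x + 5 = -1.
Step 3. [x + 5 = -1] +5 is outermost — subtract 5 both sides. So sub: x = -6.

Answer: x ∈ {-6}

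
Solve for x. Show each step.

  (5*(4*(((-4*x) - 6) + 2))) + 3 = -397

Step 1. [(5*(4*(((-4*x) - 6) + 2))) + 3 = -397] +3 is outermost — subtract 3 both sides ⇒ sub: 5*(4*(((-4*x) - 6) + 2)) = -400.
Step 2. [5*(4*(((-4*x) - 6) + 2)) = -400] LHS = 5·(…); ÷5 both sides, so div: 4*(((-4*x) - 6) + 2) = -80.
Step 3. [4*(((-4*x) - 6) + 2) = -80] 4·(inner) — divide through by 4. So div: ((-4*x) - 6) + 2 = -20.
Step 4. [((-4*x) - 6) + 2 = -20] +2 is outermost — subtract 2 both sides ⇒ sub: (-4*x) - 6 = -22.
Step 5. [(-4*x) - 6 = -22] the outer -6 inverts by adding 6. So sub: -4*x = -16.
Step 6. [-4*x = -16] -4·(inner) — divide through by -4. So div: x = 4.

Answer: x ∈ {4}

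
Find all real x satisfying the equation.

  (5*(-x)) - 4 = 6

Step 1. [(5*(-x)) - 4 = 6] add 4: x sits inside (… - 4) ⇒ sub: 5*(-x) = 10.
Step 2. [5*(-x) = 10] 5 out front; divide by 5, so div: -x = 2.
Step 3. [-x = 2] LHS negated; negate both sides, so neg: x = -2.

Answer: x ∈ {-2}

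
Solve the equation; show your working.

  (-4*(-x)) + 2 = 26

Step 1. [(-4*(-x)) + 2 = 26] the outer +2 inverts by subtracting 2 ⇒ sub: -4*(-x) = 24.
Step 2. [-4*(-x) = 24] leading coefficient -4: divide by -4. So div: -x = -6.
Step 3. [-x = -6] LHS negated; negate both sides, so neg: x = 6.

Answer: x ∈ {6}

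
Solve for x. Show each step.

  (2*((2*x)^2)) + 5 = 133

Step 1. [(2*((2*x)^2)) + 5 = 133] 5 comes off first (subtract 5). So sub: 2*((2*x)^2) = 128.
Step 2. [2*((2*x)^2) = 128] 2 out front; divide by 2, so div: (2*x)^2 = 64.
Step 3. [(2*x)^2 = 64] LHS squared, RHS 64 ≥ 0: apply √ (±) ⇒ sqrt: 2*x = 8 or -8.
Step 4. [2*x = 8 or -8] divide by the outer 2 ⇒ div: x = 4 or -4.

Answer: x ∈ {-4, 4}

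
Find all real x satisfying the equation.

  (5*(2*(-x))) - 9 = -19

Step 1. [(5*(2*(-x))) - 9 = -19] 9 comes off first (add 9), so sub: 5*(2*(-x)) = -10.
Step 2. [5*(2*(-x)) = -10] leading coefficient 5: divide by 5. So div: 2*(-x) = -2.
Step 3. [2*(-x) = -2] LHS = 2·(…); ÷2 both sides, so div: -x = -1.
Step 4. [-x = -1] flip signs both sides ⇒ neg: x = 1.

Answer: x ∈ {1}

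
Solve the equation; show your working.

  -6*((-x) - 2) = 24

Step 1. [-6*((-x) - 2) = 24] -6·(inner) — divide through by -6 ⇒ div: (-x) - 2 = -4.
Step 2. [(-x) - 2 = -4] peel the -2: add 2 from each side ⇒ sub: -x = -2.
Step 3. [-x = -2] flip signs both sides. So neg: x = 2.

Answer: x ∈ {2}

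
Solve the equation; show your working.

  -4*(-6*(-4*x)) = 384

Step 1. [-4*(-6*(-4*x)) = 384] divide by the outer -4 ⇒ div: -6*(-4*x) = -96.
Step 2. [-6*(-4*x) = -96] -6·(inner) — divide through by -6. So div: -4*x = 16.
Step 3. [-4*x = 16] leading coefficient -4: divide by -4. So div: x = -4.

Answer: x ∈ {-4}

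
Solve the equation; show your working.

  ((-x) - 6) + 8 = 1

Step 1. [((-x) - 6) + 8 = 1] peel the +8: subtract 8 from each side. So sub: (-x) - 6 = -7.
Step 2. [(-x) - 6 = -7] 6 comes off first (add 6) ⇒ sub: -x = -1.
Step 3. [-x = -1] flip signs both sides, so neg: x = 1.

Answer: x ∈ {1}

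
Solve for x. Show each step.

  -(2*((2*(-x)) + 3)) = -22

Step 1. [-(2*((2*(-x)) + 3)) = -22] LHS negated; negate both sides. So neg: 2*((2*(-x)) + 3) = 22.
Step 2. [2*((2*(-x)) + 3) = 22] LHS = 2·(…); ÷2 both sides ⇒ div: (2*(-x)) + 3 = 11.
Step 3. [(2*(-x)) + 3 = 11] peel the +3: subtract 3 from each side. So sub: 2*(-x) = 8.
Step 4. [2*(-x) = 8] LHS = 2·(…); ÷2 both sides ⇒ div: -x = 4.
Step 5. [-x = 4] leading − — multiply by −1, so neg: x = -4.

Answer: x ∈ {-4}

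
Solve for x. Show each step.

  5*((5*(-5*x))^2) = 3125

Step 1. [5*((5*(-5*x))^2) = 3125] 5 out front; divide by 5 ⇒ div: (5*(-5*x))^2 = 625.
Step 2. [(5*(-5*x))^2 = 625] √ both sides: 625 ≥ 0 gives two branches. So sqrt: 5*(-5*x) = 25 or -25.
Step 3. [5*(-5*x) = 25 or -25] 5 out front; divide by 5 ⇒ div: -5*x = 5 or -5.
Step 4. [-5*x = 5 or -5] -5·(inner) — divide through by -5 ⇒ div: x = -1 or 1.

Answer: x ∈ {-1, 1}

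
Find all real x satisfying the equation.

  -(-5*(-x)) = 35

Step 1. [-(-5*(-x)) = 35] flip signs both sides, so neg: -5*(-x) = -35.
Step 2. [-5*(-x) = -35] -5·(inner) — divide through by -5. So div: -x = 7.
Step 3. [-x = 7] leading − — multiply by −1, so neg: x = -7.

Answer: x ∈ {-7}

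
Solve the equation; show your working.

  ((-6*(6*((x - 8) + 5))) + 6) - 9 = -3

Step 1. [((-6*(6*((x - 8) + 5))) + 6) - 9 = -3] peel the -9: add 9 from each side, so sub: (-6*(6*((x - 8) + 5))) + 6 = 6.
Step 2. [(-6*(6*((x - 8) + 5))) + 6 = 6] -6 divides every term; factor it out ⇒ factor: (6*((x - 8) + 5)) - 1 = -1.
Step 3. [(6*((x - 8) + 5)) - 1 = -1] -1 is outermost — add 1 both sides ⇒ sub: 6*((x - 8) + 5) = 0.
Step 4. [6*((x - 8) + 5) = 0] divide by the outer 6. So div: (x - 8) + 5 = 0.
Step 5. [(x - 8) + 5 = 0] 5 comes off first (subtract 5), so sub: x - 8 = -5.
Step 6. [x - 8 = -5] 8 comes off first (add 8) ⇒ sub: x = 3.

Answer: x ∈ {3}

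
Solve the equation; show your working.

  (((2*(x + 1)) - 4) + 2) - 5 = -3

Step 1. [(((2*(x + 1)) - 4) + 2) - 5 = -3] add 5: x sits inside (… - 5), so sub: ((2*(x + 1)) - 4) + 2 = 2.
Step 2. [((2*(x + 1)) - 4) + 2 = 2] the outer +2 inverts by subtracting 2, so sub: (2*(x + 1)) - 4 = 0.
Step 3. [(2*(x + 1)) - 4 = 0] 2 | LHS and 2 | 0: pull 2 out. So factor: (x + 1) - 2 = 0.
Step 4. [(x + 1) - 2 = 0] the outer -2 inverts by adding 2. So sub: x + 1 = 2.
Step 5. [x + 1 = 2] subtract 1: x sits inside (… + 1), so sub: x = 1.

Answer: x ∈ {1}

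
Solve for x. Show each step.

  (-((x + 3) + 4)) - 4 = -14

Step 1. [(-((x + 3) + 4)) - 4 = -14] 4 comes off first (add 4). So sub: -((x + 3) + 4) = -10.
Step 2. [-((x + 3) + 4) = -10] LHS negated; negate both sides, so neg: (x + 3) + 4 = 10.
Step 3. [(x + 3) + 4 = 10] peel the +4: subtract 4 from each side, so sub: x + 3 = 6.
Step 4. [x + 3 = 6] +3 is outermost — subtract 3 both sides, so sub: x = 3.

Answer: x ∈ {3}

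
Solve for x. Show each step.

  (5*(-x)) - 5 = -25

Step 1. [(5*(-x)) - 5 = -25] -5 is outermost — add 5 both sides. So sub: 5*(-x) = -20.
Step 2. [5*(-x) = -20] divide by the outer 5 ⇒ div: -x = -4.
Step 3. [-x = -4] flip signs both sides ⇒ neg: x = 4.

Answer: x ∈ {4}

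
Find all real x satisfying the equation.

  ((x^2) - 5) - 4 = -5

Step 1. [((x^2) - 5) - 4 = -5] peel the -4: add 4 from each side ⇒ sub: (x^2) - 5 = -1.
Step 2. [(x^2) - 5 = -1] add 5: x sits inside (… - 5), so sub: x^2 = 4.
Step 3. [x^2 = 4] √ both sides: 4 ≥ 0 gives two branches, so sqrt: x = 2 or -2.

Answer: x ∈ {-2, 2}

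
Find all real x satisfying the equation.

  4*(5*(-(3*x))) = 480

Step 1. [4*(5*(-(3*x))) = 480] 4 out front; divide by 4 ⇒ div: 5*(-(3*x)) = 120.
Step 2. [5*(-(3*x)) = 120] 5·(inner) — divide through by 5, so div: -(3*x) = 24.
Step 3. [-(3*x) = 24] LHS negated; negate both sides. So neg: 3*x = -24.
Step 4. [3*x = -24] divide by the outer 3, so div: x = -8.

Answer: x ∈ {-8}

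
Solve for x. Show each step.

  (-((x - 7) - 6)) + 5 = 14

Step 1. [(-((x - 7) - 6)) + 5 = 14] peel the +5: subtract 5 from each side, so sub: -((x - 7) - 6) = 9.
Step 2. [-((x - 7) - 6) = 9] leading − — multiply by −1 ⇒ neg: (x - 7) - 6 = -9.
Step 3. [(x - 7) - 6 = -9] add 6: x sits inside (… - 6), so sub: x - 7 = -3.
Step 4. [x - 7 = -3] peel the -7: add 7 from each side ⇒ sub: x = 4.

Answer: x ∈ {4}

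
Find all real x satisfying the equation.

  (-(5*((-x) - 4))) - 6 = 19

Step 1. [(-(5*((-x) - 4))) - 6 = 19] add 6: x sits inside (… - 6). So sub: -(5*((-x) - 4)) = 25.
Step 2. [-(5*((-x) - 4)) = 25] leading − — multiply by −1, so neg: 5*((-x) - 4) = -25.
Step 3. [5*((-x) - 4) = -25] 5 out front; divide by 5, so div: (-x) - 4 = -5.
Step 4. [(-x) - 4 = -5] -4 is outermost — add 4 both sides. So sub: -x = -1.
Step 5. [-x = -1] flip signs both sides. So neg: x = 1.

Answer: x ∈ {1}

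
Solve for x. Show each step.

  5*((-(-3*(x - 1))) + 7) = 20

Step 1. [5*((-(-3*(x - 1))) + 7) = 20] divide by the outer 5. So div: (-(-3*(x - 1))) + 7 = 4.
Step 2. [(-(-3*(x - 1))) + 7 = 4] +7 is outermost — subtract 7 both sides, so sub: -(-3*(x - 1)) = -3.
Step 3. [-(-3*(x - 1)) = -3] flip signs both sides. So neg: -3*(x - 1) = 3.
Step 4. [-3*(x - 1) = 3] -3 out front; divide by -3, so div: x - 1 = -1.
Step 5. [x - 1 = -1] the outer -1 inverts by adding 1 ⇒ sub: x = 0.

Answer: x ∈ {0}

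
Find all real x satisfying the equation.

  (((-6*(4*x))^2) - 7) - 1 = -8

Step 1. [(((-6*(4*x))^2) - 7) - 1 = -8] -1 is outermost — add 1 both sides ⇒ sub: ((-6*(4*x))^2) - 7 = -7.
Step 2. [((-6*(4*x))^2) - 7 = -7] 7 comes off first (add 7) ⇒ sub: (-6*(4*x))^2 = 0.
Step 3. [(-6*(4*x))^2 = 0] LHS squared, RHS 0 ≥ 0: apply √ (±), so sqrt: -6*(4*x) = 0.
Step 4. [-6*(4*x) = 0] divide by the outer -6 ⇒ div: 4*x = 0.
Step 5. [4*x = 0] 4 out front; divide by 4, so div: x = 0.

Answer: x ∈ {0}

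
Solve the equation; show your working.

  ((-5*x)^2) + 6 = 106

Step 1. [((-5*x)^2) + 6 = 106] the outer +6 inverts by subtracting 6. So sub: (-5*x)^2 = 100.
Step 2. [(-5*x)^2 = 100] LHS squared, RHS 100 ≥ 0: apply √ (±) ⇒ sqrt: -5*x = 10 or -10.
Step 3. [-5*x = 10 or -10] divide by the outer -5, so div: x = -2 or 2.

Answer: x ∈ {-2, 2}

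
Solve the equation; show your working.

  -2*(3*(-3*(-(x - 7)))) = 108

Step 1. [-2*(3*(-3*(-(x - 7)))) = 108] LHS = -2·(…); ÷-2 both sides, so div: 3*(-3*(-(x - 7))) = -54.
Step 2. [3*(-3*(-(x - 7))) = -54] LHS = 3·(…); ÷3 both sides ⇒ div: -3*(-(x - 7)) = -18.
Step 3. [-3*(-(x - 7)) = -18] leading coefficient -3: divide by -3. So div: -(x - 7) = 6.
Step 4. [-(x - 7) = 6] leading − — multiply by −1 ⇒ neg: x - 7 = -6.
Step 5. [x - 7 = -6] add 7: x sits inside (… - 7) ⇒ sub: x = 1.

Answer: x ∈ {1}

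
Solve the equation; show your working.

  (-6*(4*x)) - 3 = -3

Step 1. [(-6*(4*x)) - 3 = -3] 3 comes off first (add 3). So sub: -6*(4*x) = 0.
Step 2. [-6*(4*x) = 0] divide by the outer -6. So div: 4*x = 0.
Step 3. [4*x = 0] 4 out front; divide by 4, so div: x = 0.

Answer: x ∈ {0}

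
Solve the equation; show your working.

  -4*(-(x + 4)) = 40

Step 1. [-4*(-(x + 4)) = 40] -4·(inner) — divide through by -4. So div: -(x + 4) = -10.
Step 2. [-(x + 4) = -10] leading − — multiply by −1. So neg: x + 4 = 10.
Step 3. [x + 4 = 10] 4 comes off first (subtract 4) ⇒ sub: x = 6.

Answer: x ∈ {6}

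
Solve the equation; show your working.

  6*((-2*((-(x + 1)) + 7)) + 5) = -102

Step 1. [6*((-2*((-(x + 1)) + 7)) + 5) = -102] divide by the outer 6 ⇒ div: (-2*((-(x + 1)) + 7)) + 5 = -17.
Step 2. [(-2*((-(x + 1)) + 7)) + 5 = -17] subtract 5: x sits inside (… + 5) ⇒ sub: -2*((-(x + 1)) + 7) = -22.
Step 3. [-2*((-(x + 1)) + 7) = -22] -2 out front; divide by -2. So div: (-(x + 1)) + 7 = 11.
Step 4. [(-(x + 1)) + 7 = 11] +7 is outermost — subtract 7 both sides. So sub: -(x + 1) = 4.
Step 5. [-(x + 1) = 4] LHS negated; negate both sides, so neg: x + 1 = -4.
Step 6. [x + 1 = -4] peel the +1: subtract 1 from each side. So sub: x = -5.

Answer: x ∈ {-5}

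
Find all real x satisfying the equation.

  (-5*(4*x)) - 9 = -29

Step 1. [(-5*(4*x)) - 9 = -29] 9 comes off first (add 9), so sub: -5*(4*x) = -20.
Step 2. [-5*(4*x) = -20] LHS = -5·(…); ÷-5 both sides. So div: 4*x = 4.
Step 3. [4*x = 4] divide by the outer 4, so div: x = 1.

Answer: x ∈ {1}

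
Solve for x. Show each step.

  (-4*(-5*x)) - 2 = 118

Step 1. [(-4*(-5*x)) - 2 = 118] -2 is outermost — add 2 both sides, so sub: -4*(-5*x) = 120.
Step 2. [-4*(-5*x) = 120] LHS = -4·(…); ÷-4 both sides, so div: -5*x = -30.
Step 3. [-5*x = -30] -5 out front; divide by -5, so div: x = 6.

Answer: x ∈ {6}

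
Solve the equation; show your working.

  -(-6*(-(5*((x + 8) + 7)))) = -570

Step 1. [-(-6*(-(5*((x + 8) + 7)))) = -570] flip signs both sides ⇒ neg: -6*(-(5*((x + 8) + 7))) = 570.
Step 2. [-6*(-(5*((x + 8) + 7))) = 570] LHS = -6·(…); ÷-6 both sides, so div: -(5*((x + 8) + 7)) = -95.
Step 3. [-(5*((x + 8) + 7)) = -95] leading − — multiply by −1 ⇒ neg: 5*((x + 8) + 7) = 95.
Step 4. [5*((x + 8) + 7) = 95] 5 out front; divide by 5 ⇒ div: (x + 8) + 7 = 19.
Step 5. [(x + 8) + 7 = 19] peel the +7: subtract 7 from each side. So sub: x + 8 = 12.
Step 6. [x + 8 = 12] 8 comes off first (subtract 8) ⇒ sub: x = 4.

Answer: x ∈ {4}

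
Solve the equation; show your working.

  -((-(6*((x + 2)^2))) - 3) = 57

Step 1. [-((-(6*((x + 2)^2))) - 3) = 57] flip signs both sides ⇒ neg: (-(6*((x + 2)^2))) - 3 = -57.
Step 2. [(-(6*((x + 2)^2))) - 3 = -57] -3 is outermost — add 3 both sides. So sub: -(6*((x + 2)^2)) = -54.
Step 3. [-(6*((x + 2)^2)) = -54] LHS negated; negate both sides ⇒ neg: 6*((x + 2)^2) = 54.
Step 4. [6*((x + 2)^2) = 54] leading coefficient 6: divide by 6. So div: (x + 2)^2 = 9.
Step 5. [(x + 2)^2 = 9] 9 ≥ 0, LHS is (·)² — take ±√. So sqrt: x + 2 = 3 or -3.
Step 6. [x + 2 = 3 or -3] the outer +2 inverts by subtracting 2. So sub: x = 1 or -5.

Answer: x ∈ {-5, 1}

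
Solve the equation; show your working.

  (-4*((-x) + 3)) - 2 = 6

Step 1. [(-4*((-x) + 3)) - 2 = 6] -2 is outermost — add 2 both sides, so sub: -4*((-x) + 3) = 8.
Step 2. [-4*((-x) + 3) = 8] -4 out front; divide by -4 ⇒ div: (-x) + 3 = -2.
Step 3. [(-x) + 3 = -2] the outer +3 inverts by subtracting 3. So sub: -x = -5.
Step 4. [-x = -5] LHS negated; negate both sides, so neg: x = 5.

Answer: x ∈ {5}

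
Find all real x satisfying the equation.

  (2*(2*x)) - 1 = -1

Step 1. [(2*(2*x)) - 1 = -1] peel the -1: add 1 from each side ⇒ sub: 2*(2*x) = 0.
Step 2. [2*(2*x) = 0] divide by the outer 2 ⇒ div: 2*x = 0.
Step 3. [2*x = 0] LHS = 2·(…); ÷2 both sides ⇒ div: x = 0.

Answer: x ∈ {0}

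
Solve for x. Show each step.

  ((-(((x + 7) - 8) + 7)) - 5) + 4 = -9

Step 1. [((-(((x + 7) - 8) + 7)) - 5) + 4 = -9] +4 is outermost — subtract 4 both sides, so sub: (-(((x + 7) - 8) + 7)) - 5 = -13.
Step 2. [(-(((x + 7) - 8) + 7)) - 5 = -13] add 5: x sits inside (… - 5), so sub: -(((x + 7) - 8) + 7) = -8.
Step 3. [-(((x + 7) - 8) + 7) = -8] LHS negated; negate both sides, so neg: ((x + 7) - 8) + 7 = 8.
Step 4. [((x + 7) - 8) + 7 = 8] the outer +7 inverts by subtracting 7. So sub: (x + 7) - 8 = 1.
Step 5. [(x + 7) - 8 = 1] add 8: x sits inside (… - 8) ⇒ sub: x + 7 = 9.
Step 6. [x + 7 = 9] +7 is outermost — subtract 7 both sides, so sub: x = 2.

Answer: x ∈ {2}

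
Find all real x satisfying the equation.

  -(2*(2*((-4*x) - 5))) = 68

Step 1. [-(2*(2*((-4*x) - 5))) = 68] flip signs both sides. So neg: 2*(2*((-4*x) - 5)) = -68.
Step 2. [2*(2*((-4*x) - 5)) = -68] leading coefficient 2: divide by 2, so div: 2*((-4*x) - 5) = -34.
Step 3. [2*((-4*x) - 5) = -34] leading coefficient 2: divide by 2. So div: (-4*x) - 5 = -17.
Step 4. [(-4*x) - 5 = -17] add 5: x sits inside (… - 5) ⇒ sub: -4*x = -12.
Step 5. [-4*x = -12] leading coefficient -4: divide by -4 ⇒ div: x = 3.

Answer: x ∈ {3}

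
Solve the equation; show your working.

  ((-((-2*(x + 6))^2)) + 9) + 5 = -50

Step 1. [((-((-2*(x + 6))^2)) + 9) + 5 = -50] +5 is outermost — subtract 5 both sides. So sub: (-((-2*(x + 6))^2)) + 9 = -55.
Step 2. [(-((-2*(x + 6))^2)) + 9 = -55] +9 is outermost — subtract 9 both sides, so sub: -((-2*(x + 6))^2) = -64.
Step 3. [-((-2*(x + 6))^2) = -64] flip signs both sides. So neg: (-2*(x + 6))^2 = 64.
Step 4. [(-2*(x + 6))^2 = 64] √ both sides: 64 ≥ 0 gives two branches ⇒ sqrt: -2*(x + 6) = 8 or -8.
Step 5. [-2*(x + 6) = 8 or -8] -2·(inner) — divide through by -2, so div: x + 6 = -4 or 4.
Step 6. [x + 6 = -4 or 4] peel the +6: subtract 6 from each side, so sub: x = -10 or -2.

Answer: x ∈ {-10, -2}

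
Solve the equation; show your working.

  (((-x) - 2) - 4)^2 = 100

Step 1. [(((-x) - 2) - 4)^2 = 100] √ both sides: 100 ≥ 0 gives two branches. So sqrt: ((-x) - 2) - 4 = 10 or -10.
Step 2. [((-x) - 2) - 4 = 10 or -10] the outer -4 inverts by adding 4. So sub: (-x) - 2 = 14 or -6.
Step 3. [(-x) - 2 = 14 or -6] peel the -2: add 2 from each side, so sub: -x = 16 or -4.
Step 4. [-x = 16 or -4] leading − — multiply by −1, so neg: x = -16 or 4.

Answer: x ∈ {-16, 4}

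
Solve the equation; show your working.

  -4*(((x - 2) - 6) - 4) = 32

Step 1. [-4*(((x - 2) - 6) - 4) = 32] divide by the outer -4 ⇒ div: ((x - 2) - 6) - 4 = -8.
Step 2. [((x - 2) - 6) - 4 = -8] 4 comes off first (add 4), so sub: (x - 2) - 6 = -4.
Step 3. [(x - 2) - 6 = -4] peel the -6: add 6 from each side. So sub: x - 2 = 2.
Step 4. [x - 2 = 2] -2 is outermost — add 2 both sides. So sub: x = 4.

Answer: x ∈ {4}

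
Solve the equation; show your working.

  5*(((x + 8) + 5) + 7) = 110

Step 1. [5*(((x + 8) + 5) + 7) = 110] LHS = 5·(…); ÷5 both sides ⇒ div: ((x + 8) + 5) + 7 = 22.
Step 2. [((x + 8) + 5) + 7 = 22] +7 is outermost — subtract 7 both sides. So sub: (x + 8) + 5 = 15.
Step 3. [(x + 8) + 5 = 15] subtract 5: x sits inside (… + 5), so sub: x + 8 = 10.
Step 4. [x + 8 = 10] subtract 8: x sits inside (… + 8). So sub: x = 2.

Answer: x ∈ {2}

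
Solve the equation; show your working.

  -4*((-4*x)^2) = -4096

Step 1. [-4*((-4*x)^2) = -4096] leading coefficient -4: divide by -4. So div: (-4*x)^2 = 1024.
Step 2. [(-4*x)^2 = 1024] √ both sides: 1024 ≥ 0 gives two branches ⇒ sqrt: -4*x = 32 or -32.
Step 3. [-4*x = 32 or -32] LHS = -4·(…); ÷-4 both sides. So div: x = -8 or 8.

Answer: x ∈ {-8, 8}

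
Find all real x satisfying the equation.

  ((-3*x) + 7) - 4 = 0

Step 1. [((-3*x) + 7) - 4 = 0] the outer -4 inverts by adding 4, so sub: (-3*x) + 7 = 4.
Step 2. [(-3*x) + 7 = 4] 7 comes off first (subtract 7) ⇒ sub: -3*x = -3.
Step 3. [-3*x = -3] LHS = -3·(…); ÷-3 both sides, so div: x = 1.

Answer: x ∈ {1}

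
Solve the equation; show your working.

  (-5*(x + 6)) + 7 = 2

Step 1. [(-5*(x + 6)) + 7 = 2] +7 is outermost — subtract 7 both sides, so sub: -5*(x + 6) = -5.
Step 2. [-5*(x + 6) = -5] -5 out front; divide by -5. So div: x + 6 = 1.
Step 3. [x + 6 = 1] subtract 6: x sits inside (… + 6) ⇒ sub: x = -5.

Answer: x ∈ {-5}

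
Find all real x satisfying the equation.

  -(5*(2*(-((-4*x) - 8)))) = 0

Step 1. [-(5*(2*(-((-4*x) - 8)))) = 0] LHS negated; negate both sides ⇒ neg: 5*(2*(-((-4*x) - 8))) = 0.
Step 2. [5*(2*(-((-4*x) - 8))) = 0] leading coefficient 5: divide by 5. So div: 2*(-((-4*x) - 8)) = 0.
Step 3. [2*(-((-4*x) - 8)) = 0] 2·(inner) — divide through by 2. So div: -((-4*x) - 8) = 0.
Step 4. [-((-4*x) - 8) = 0] leading − — multiply by −1, so neg: (-4*x) - 8 = 0.
Step 5. [(-4*x) - 8 = 0] -4 | LHS and -4 | 0: pull -4 out ⇒ factor: x + 2 = 0.
Step 6. [x + 2 = 0] 2 comes off first (subtract 2). So sub: x = -2.

Answer: x ∈ {-2}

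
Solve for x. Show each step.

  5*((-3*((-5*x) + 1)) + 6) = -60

Step 1. [5*((-3*((-5*x) + 1)) + 6) = -60] LHS = 5·(…); ÷5 both sides. So div: (-3*((-5*x) + 1)) + 6 = -12.
Step 2. [(-3*((-5*x) + 1)) + 6 = -12] +6 is outermost — subtract 6 both sides, so sub: -3*((-5*x) + 1) = -18.
Step 3. [-3*((-5*x) + 1) = -18] leading coefficient -3: divide by -3 ⇒ div: (-5*x) + 1 = 6.
Step 4. [(-5*x) + 1 = 6] subtract 1: x sits inside (… + 1). So sub: -5*x = 5.
Step 5. [-5*x = 5] -5·(inner) — divide through by -5. So div: x = -1.

Answer: x ∈ {-1}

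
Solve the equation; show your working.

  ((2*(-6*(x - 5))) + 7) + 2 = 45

Step 1. [((2*(-6*(x - 5))) + 7) + 2 = 45] 2 comes off first (subtract 2) ⇒ sub: (2*(-6*(x - 5))) + 7 = 43.
Step 2. [(2*(-6*(x - 5))) + 7 = 43] subtract 7: x sits inside (… + 7) ⇒ sub: 2*(-6*(x - 5)) = 36.
Step 3. [2*(-6*(x - 5)) = 36] leading coefficient 2: divide by 2 ⇒ div: -6*(x - 5) = 18.
Step 4. [-6*(x - 5) = 18] -6·(inner) — divide through by -6, so div: x - 5 = -3.
Step 5. [x - 5 = -3] 5 comes off first (add 5) ⇒ sub: x = 2.

Answer: x ∈ {2}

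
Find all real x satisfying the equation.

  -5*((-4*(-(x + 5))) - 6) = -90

Step 1. [-5*((-4*(-(x + 5))) - 6) = -90] leading coefficient -5: divide by -5. So div: (-4*(-(x + 5))) - 6 = 18.
Step 2. [(-4*(-(x + 5))) - 6 = 18] peel the -6: add 6 from each side ⇒ sub: -4*(-(x + 5)) = 24.
Step 3. [-4*(-(x + 5)) = 24] LHS = -4·(…); ÷-4 both sides. So div: -(x + 5) = -6.
Step 4. [-(x + 5) = -6] LHS negated; negate both sides ⇒ neg: x + 5 = 6.
Step 5. [x + 5 = 6] the outer +5 inverts by subtracting 5 ⇒ sub: x = 1.

Answer: x ∈ {1}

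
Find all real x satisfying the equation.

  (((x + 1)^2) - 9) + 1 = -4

Step 1. [(((x + 1)^2) - 9) + 1 = -4] the outer +1 inverts by subtracting 1 ⇒ sub: ((x + 1)^2) - 9 = -5.
Step 2. [((x + 1)^2) - 9 = -5] 9 comes off first (add 9). So sub: (x + 1)^2 = 4.
Step 3. [(x + 1)^2 = 4] √ both sides: 4 ≥ 0 gives two branches, so sqrt: x + 1 = 2 or -2.
Step 4. [x + 1 = 2 or -2] the outer +1 inverts by subtracting 1 ⇒ sub: x = 1 or -3.

Answer: x ∈ {-3, 1}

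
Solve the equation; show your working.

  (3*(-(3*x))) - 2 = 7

Step 1. [(3*(-(3*x))) - 2 = 7] the outer -2 inverts by adding 2 ⇒ sub: 3*(-(3*x)) = 9.
Step 2. [3*(-(3*x)) = 9] LHS = 3·(…); ÷3 both sides ⇒ div: -(3*x) = 3.
Step 3. [-(3*x) = 3] flip signs both sides, so neg: 3*x = -3.
Step 4. [3*x = -3] 3·(inner) — divide through by 3, so div: x = -1.

Answer: x ∈ {-1}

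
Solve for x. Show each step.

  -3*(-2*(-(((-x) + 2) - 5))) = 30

Step 1. [-3*(-2*(-(((-x) + 2) - 5))) = 30] leading coefficient -3: divide by -3, so div: -2*(-(((-x) + 2) - 5)) = -10.
Step 2. [-2*(-(((-x) + 2) - 5)) = -10] LHS = -2·(…); ÷-2 both sides. So div: -(((-x) + 2) - 5) = 5.
Step 3. [-(((-x) + 2) - 5) = 5] LHS negated; negate both sides, so neg: ((-x) + 2) - 5 = -5.
Step 4. [((-x) + 2) - 5 = -5] the outer -5 inverts by adding 5 ⇒ sub: (-x) + 2 = 0.
Step 5. [(-x) + 2 = 0] the outer +2 inverts by subtracting 2. So sub: -x = -2.
Step 6. [-x = -2] flip signs both sides ⇒ neg: x = 2.

Answer: x ∈ {2}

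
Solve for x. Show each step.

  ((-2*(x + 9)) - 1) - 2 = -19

Step 1. [((-2*(x + 9)) - 1) - 2 = -19] peel the -2: add 2 from each side, so sub: (-2*(x + 9)) - 1 = -17.
Step 2. [(-2*(x + 9)) - 1 = -17] the outer -1 inverts by adding 1, so sub: -2*(x + 9) = -16.
Step 3. [-2*(x + 9) = -16] leading coefficient -2: divide by -2. So div: x + 9 = 8.
Step 4. [x + 9 = 8] the outer +9 inverts by subtracting 9. So sub: x = -1.

Answer: x ∈ {-1}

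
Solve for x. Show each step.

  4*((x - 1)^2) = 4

Step 1. [4*((x - 1)^2) = 4] leading coefficient 4: divide by 4 ⇒ div: (x - 1)^2 = 1.
Step 2. [(x - 1)^2 = 1] 1 ≥ 0, LHS is (·)² — take ±√, so sqrt: x - 1 = 1 or -1.
Step 3. [x - 1 = 1 or -1] 1 comes off first (add 1) ⇒ sub: x = 2 or 0.

Answer: x ∈ {0, 2}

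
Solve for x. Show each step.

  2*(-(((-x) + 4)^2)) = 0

Step 1. [2*(-(((-x) + 4)^2)) = 0] LHS = 2·(…); ÷2 both sides, so div: -(((-x) + 4)^2) = 0.
Step 2. [-(((-x) + 4)^2) = 0] leading − — multiply by −1 ⇒ neg: ((-x) + 4)^2 = 0.
Step 3. [((-x) + 4)^2 = 0] 0 ≥ 0, LHS is (·)² — take ±√ ⇒ sqrt: (-x) + 4 = 0.
Step 4. [(-x) + 4 = 0] the outer +4 inverts by subtracting 4, so sub: -x = -4.
Step 5. [-x = -4] flip signs both sides ⇒ neg: x = 4.

Answer: x ∈ {4}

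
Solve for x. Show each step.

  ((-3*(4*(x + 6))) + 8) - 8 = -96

Step 1. [((-3*(4*(x + 6))) + 8) - 8 = -96] peel the -8: add 8 from each side. So sub: (-3*(4*(x + 6))) + 8 = -88.
Step 2. [(-3*(4*(x + 6))) + 8 = -88] peel the +8: subtract 8 from each side ⇒ sub: -3*(4*(x + 6)) = -96.
Step 3. [-3*(4*(x + 6)) = -96] -3·(inner) — divide through by -3, so div: 4*(x + 6) = 32.
Step 4. [4*(x + 6) = 32] LHS = 4·(…); ÷4 both sides. So div: x + 6 = 8.
Step 5. [x + 6 = 8] subtract 6: x sits inside (… + 6), so sub: x = 2.

Answer: x ∈ {2}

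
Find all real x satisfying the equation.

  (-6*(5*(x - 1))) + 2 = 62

Step 1. [(-6*(5*(x - 1))) + 2 = 62] subtract 2: x sits inside (… + 2), so sub: -6*(5*(x - 1)) = 60.
Step 2. [-6*(5*(x - 1)) = 60] LHS = -6·(…); ÷-6 both sides ⇒ div: 5*(x - 1) = -10.
Step 3. [5*(x - 1) = -10] divide by the outer 5. So div: x - 1 = -2.
Step 4. [x - 1 = -2] peel the -1: add 1 from each side, so sub: x = -1.

Answer: x ∈ {-1}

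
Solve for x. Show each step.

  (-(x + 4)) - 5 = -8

Step 1. [(-(x + 4)) - 5 = -8] add 5: x sits inside (… - 5), so sub: -(x + 4) = -3.
Step 2. [-(x + 4) = -3] LHS negated; negate both sides, so neg: x + 4 = 3.
Step 3. [x + 4 = 3] 4 comes off first (subtract 4), so sub: x = -1.

Answer: x ∈ {-1}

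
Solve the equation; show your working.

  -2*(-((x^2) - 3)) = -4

Step 1. [-2*(-((x^2) - 3)) = -4] LHS = -2·(…); ÷-2 both sides. So div: -((x^2) - 3) = 2.
Step 2. [-((x^2) - 3) = 2] leading − — multiply by −1. So neg: (x^2) - 3 = -2.
Step 3. [(x^2) - 3 = -2] -3 is outermost — add 3 both sides. So sub: x^2 = 1.
Step 4. [x^2 = 1] √ both sides: 1 ≥ 0 gives two branches ⇒ sqrt: x = 1 or -1.

Answer: x ∈ {-1, 1}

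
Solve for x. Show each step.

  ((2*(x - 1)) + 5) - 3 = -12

Step 1. [((2*(x - 1)) + 5) - 3 = -12] 3 comes off first (add 3) ⇒ sub: (2*(x - 1)) + 5 = -9.
Step 2. [(2*(x - 1)) + 5 = -9] +5 is outermost — subtract 5 both sides, so sub: 2*(x - 1) = -14.
Step 3. [2*(x - 1) = -14] LHS = 2·(…); ÷2 both sides, so div: x - 1 = -7.
Step 4. [x - 1 = -7] peel the -1: add 1 from each side ⇒ sub: x = -6.

Answer: x ∈ {-6}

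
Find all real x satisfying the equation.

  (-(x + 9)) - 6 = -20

Step 1. [(-(x + 9)) - 6 = -20] the outer -6 inverts by adding 6, so sub: -(x + 9) = -14.
Step 2. [-(x + 9) = -14] LHS negated; negate both sides ⇒ neg: x + 9 = 14.
Step 3. [x + 9 = 14] the outer +9 inverts by subtracting 9. So sub: x = 5.

Answer: x ∈ {5}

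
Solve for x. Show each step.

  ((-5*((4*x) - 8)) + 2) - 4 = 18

Step 1. [((-5*((4*x) - 8)) + 2) - 4 = 18] -4 is outermost — add 4 both sides, so sub: (-5*((4*x) - 8)) + 2 = 22.
Step 2. [(-5*((4*x) - 8)) + 2 = 22] 2 comes off first (subtract 2). So sub: -5*((4*x) - 8) = 20.
Step 3. [-5*((4*x) - 8) = 20] -5 out front; divide by -5 ⇒ div: (4*x) - 8 = -4.
Step 4. [(4*x) - 8 = -4] 8 comes off first (add 8) ⇒ sub: 4*x = 4.
Step 5. [4*x = 4] divide by the outer 4 ⇒ div: x = 1.

Answer: x ∈ {1}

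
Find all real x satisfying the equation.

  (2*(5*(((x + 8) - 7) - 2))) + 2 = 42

Step 1. [(2*(5*(((x + 8) - 7) - 2))) + 2 = 42] the outer +2 inverts by subtracting 2. So sub: 2*(5*(((x + 8) - 7) - 2)) = 40.
Step 2. [2*(5*(((x + 8) - 7) - 2)) = 40] leading coefficient 2: divide by 2 ⇒ div: 5*(((x + 8) - 7) - 2) = 20.
Step 3. [5*(((x + 8) - 7) - 2) = 20] divide by the outer 5 ⇒ div: ((x + 8) - 7) - 2 = 4.
Step 4. [((x + 8) - 7) - 2 = 4] -2 is outermost — add 2 both sides. So sub: (x + 8) - 7 = 6.
Step 5. [(x + 8) - 7 = 6] add 7: x sits inside (… - 7), so sub: x + 8 = 13.
Step 6. [x + 8 = 13] +8 is outermost — subtract 8 both sides ⇒ sub: x = 5.

Answer: x ∈ {5}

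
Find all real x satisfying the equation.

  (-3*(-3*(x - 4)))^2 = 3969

Step 1. [(-3*(-3*(x - 4)))^2 = 3969] 3969 ≥ 0, LHS is (·)² — take ±√. So sqrt: -3*(-3*(x - 4)) = 63 or -63.
Step 2. [-3*(-3*(x - 4)) = 63 or -63] divide by the outer -3, so div: -3*(x - 4) = -21 or 21.
Step 3. [-3*(x - 4) = -21 or 21] -3 out front; divide by -3, so div: x - 4 = 7 or -7.
Step 4. [x - 4 = 7 or -7] -4 is outermost — add 4 both sides ⇒ sub: x = 11 or -3.

Answer: x ∈ {-3, 11}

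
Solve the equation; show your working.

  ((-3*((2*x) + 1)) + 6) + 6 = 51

Step 1. [((-3*((2*x) + 1)) + 6) + 6 = 51] subtract 6: x sits inside (… + 6) ⇒ sub: (-3*((2*x) + 1)) + 6 = 45.
Step 2. [(-3*((2*x) + 1)) + 6 = 45] -3 | LHS and -3 | 45: pull -3 out. So factor: ((2*x) + 1) - 2 = -15.
Step 3. [((2*x) + 1) - 2 = -15] add 2: x sits inside (… - 2) ⇒ sub: (2*x) + 1 = -13.
Step 4. [(2*x) + 1 = -13] peel the +1: subtract 1 from each side ⇒ sub: 2*x = -14.
Step 5. [2*x = -14] leading coefficient 2: divide by 2 ⇒ div: x = -7.

Answer: x ∈ {-7}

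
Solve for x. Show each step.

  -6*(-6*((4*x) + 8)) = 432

Step 1. [-6*(-6*((4*x) + 8)) = 432] divide by the outer -6 ⇒ div: -6*((4*x) + 8) = -72.
Step 2. [-6*((4*x) + 8) = -72] LHS = -6·(…); ÷-6 both sides. So div: (4*x) + 8 = 12.
Step 3. [(4*x) + 8 = 12] 4 divides every term; factor it out ⇒ factor: x + 2 = 3.
Step 4. [x + 2 = 3] the outer +2 inverts by subtracting 2 ⇒ sub: x = 1.

Answer: x ∈ {1}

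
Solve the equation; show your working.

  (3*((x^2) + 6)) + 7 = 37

Step 1. [(3*((x^2) + 6)) + 7 = 37] subtract 7: x sits inside (… + 7) ⇒ sub: 3*((x^2) + 6) = 30.
Step 2. [3*((x^2) + 6) = 30] 3·(inner) — divide through by 3 ⇒ div: (x^2) + 6 = 10.
Step 3. [(x^2) + 6 = 10] peel the +6: subtract 6 from each side ⇒ sub: x^2 = 4.
Step 4. [x^2 = 4] √ both sides: 4 ≥ 0 gives two branches ⇒ sqrt: x = 2 or -2.

Answer: x ∈ {-2, 2}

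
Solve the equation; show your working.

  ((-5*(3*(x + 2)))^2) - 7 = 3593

Step 1. [((-5*(3*(x + 2)))^2) - 7 = 3593] -7 is outermost — add 7 both sides. So sub: (-5*(3*(x + 2)))^2 = 3600.
Step 2. [(-5*(3*(x + 2)))^2 = 3600] √ both sides: 3600 ≥ 0 gives two branches. So sqrt: -5*(3*(x + 2)) = 60 or -60.
Step 3. [-5*(3*(x + 2)) = 60 or -60] -5·(inner) — divide through by -5. So div: 3*(x + 2) = -12 or 12.
Step 4. [3*(x + 2) = -12 or 12] 3·(inner) — divide through by 3 ⇒ div: x + 2 = -4 or 4.
Step 5. [x + 2 = -4 or 4] 2 comes off first (subtract 2). So sub: x = -6 or 2.

Answer: x ∈ {-6, 2}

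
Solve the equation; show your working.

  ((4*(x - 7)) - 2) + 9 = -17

Step 1. [((4*(x - 7)) - 2) + 9 = -17] +9 is outermost — subtract 9 both sides. So sub: (4*(x - 7)) - 2 = -26.
Step 2. [(4*(x - 7)) - 2 = -26] peel the -2: add 2 from each side. So sub: 4*(x - 7) = -24.
Step 3. [4*(x - 7) = -24] divide by the outer 4, so div: x - 7 = -6.
Step 4. [x - 7 = -6] add 7: x sits inside (… - 7), so sub: x = 1.

Answer: x ∈ {1}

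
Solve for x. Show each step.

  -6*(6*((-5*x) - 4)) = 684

Step 1. [-6*(6*((-5*x) - 4)) = 684] LHS = -6·(…); ÷-6 both sides, so div: 6*((-5*x) - 4) = -114.
Step 2. [6*((-5*x) - 4) = -114] 6·(inner) — divide through by 6 ⇒ div: (-5*x) - 4 = -19.
Step 3. [(-5*x) - 4 = -19] -4 is outermost — add 4 both sides, so sub: -5*x = -15.
Step 4. [-5*x = -15] LHS = -5·(…); ÷-5 both sides ⇒ div: x = 3.

Answer: x ∈ {3}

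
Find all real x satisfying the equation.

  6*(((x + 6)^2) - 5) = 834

Step 1. [6*(((x + 6)^2) - 5) = 834] 6·(inner) — divide through by 6 ⇒ div: ((x + 6)^2) - 5 = 139.
Step 2. [((x + 6)^2) - 5 = 139] -5 is outermost — add 5 both sides, so sub: (x + 6)^2 = 144.
Step 3. [(x + 6)^2 = 144] LHS squared, RHS 144 ≥ 0: apply √ (±), so sqrt: x + 6 = 12 or -12.
Step 4. [x + 6 = 12 or -12] subtract 6: x sits inside (… + 6), so sub: x = 6 or -18.

Answer: x ∈ {-18, 6}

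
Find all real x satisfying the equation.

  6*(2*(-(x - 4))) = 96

Step 1. [6*(2*(-(x - 4))) = 96] 6·(inner) — divide through by 6, so div: 2*(-(x - 4)) = 16.
Step 2. [2*(-(x - 4)) = 16] 2 out front; divide by 2 ⇒ div: -(x - 4) = 8.
Step 3. [-(x - 4) = 8] LHS negated; negate both sides. So neg: x - 4 = -8.
Step 4. [x - 4 = -8] add 4: x sits inside (… - 4), so sub: x = -4.

Answer: x ∈ {-4}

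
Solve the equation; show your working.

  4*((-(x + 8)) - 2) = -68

Step 1. [4*((-(x + 8)) - 2) = -68] 4·(inner) — divide through by 4 ⇒ div: (-(x + 8)) - 2 = -17.
Step 2. [(-(x + 8)) - 2 = -17] 2 comes off first (add 2). So sub: -(x + 8) = -15.
Step 3. [-(x + 8) = -15] flip signs both sides. So neg: x + 8 = 15.
Step 4. [x + 8 = 15] subtract 8: x sits inside (… + 8) ⇒ sub: x = 7.

Answer: x ∈ {7}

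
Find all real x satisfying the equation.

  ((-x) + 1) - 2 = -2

Step 1. [((-x) + 1) - 2 = -2] the outer -2 inverts by adding 2 ⇒ sub: (-x) + 1 = 0.
Step 2. [(-x) + 1 = 0] subtract 1: x sits inside (… + 1). So sub: -x = -1.
Step 3. [-x = -1] flip signs both sides ⇒ neg: x = 1.

Answer: x ∈ {1}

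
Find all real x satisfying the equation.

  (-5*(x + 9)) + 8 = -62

Step 1. [(-5*(x + 9)) + 8 = -62] subtract 8: x sits inside (… + 8) ⇒ sub: -5*(x + 9) = -70.
Step 2. [-5*(x + 9) = -70] -5·(inner) — divide through by -5 ⇒ div: x + 9 = 14.
Step 3. [x + 9 = 14] the outer +9 inverts by subtracting 9. So sub: x = 5.

Answer: x ∈ {5}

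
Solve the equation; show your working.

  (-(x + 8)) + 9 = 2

Step 1. [(-(x + 8)) + 9 = 2] subtract 9: x sits inside (… + 9). So sub: -(x + 8) = -7.
Step 2. [-(x + 8) = -7] leading − — multiply by −1. So neg: x + 8 = 7.
Step 3. [x + 8 = 7] subtract 8: x sits inside (… + 8). So sub: x = -1.

Answer: x ∈ {-1}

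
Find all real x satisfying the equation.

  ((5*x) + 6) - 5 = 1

Step 1. [((5*x) + 6) - 5 = 1] the outer -5 inverts by adding 5. So sub: (5*x) + 6 = 6.
Step 2. [(5*x) + 6 = 6] the outer +6 inverts by subtracting 6, so sub: 5*x = 0.
Step 3. [5*x = 0] 5·(inner) — divide through by 5. So div: x = 0.

Answer: x ∈ {0}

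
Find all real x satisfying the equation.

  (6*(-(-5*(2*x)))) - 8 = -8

Step 1. [(6*(-(-5*(2*x)))) - 8 = -8] 8 comes off first (add 8) ⇒ sub: 6*(-(-5*(2*x))) = 0.
Step 2. [6*(-(-5*(2*x))) = 0] leading coefficient 6: divide by 6, so div: -(-5*(2*x)) = 0.
Step 3. [-(-5*(2*x)) = 0] LHS negated; negate both sides. So neg: -5*(2*x) = 0.
Step 4. [-5*(2*x) = 0] leading coefficient -5: divide by -5, so div: 2*x = 0.
Step 5. [2*x = 0] LHS = 2·(…); ÷2 both sides, so div: x = 0.

Answer: x ∈ {0}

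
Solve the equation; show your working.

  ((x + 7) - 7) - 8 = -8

Step 1. [((x + 7) - 7) - 8 = -8] the outer -8 inverts by adding 8, so sub: (x + 7) - 7 = 0.
Step 2. [(x + 7) - 7 = 0] 7 comes off first (add 7). So sub: x + 7 = 7.
Step 3. [x + 7 = 7] the outer +7 inverts by subtracting 7 ⇒ sub: x = 0.

Answer: x ∈ {0}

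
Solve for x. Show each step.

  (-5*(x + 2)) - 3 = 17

Step 1. [(-5*(x + 2)) - 3 = 17] add 3: x sits inside (… - 3). So sub: -5*(x + 2) = 20.
Step 2. [-5*(x + 2) = 20] divide by the outer -5 ⇒ div: x + 2 = -4.
Step 3. [x + 2 = -4] the outer +2 inverts by subtracting 2. So sub: x = -6.

Answer: x ∈ {-6}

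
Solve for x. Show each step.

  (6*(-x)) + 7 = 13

Step 1. [(6*(-x)) + 7 = 13] the outer +7 inverts by subtracting 7. So sub: 6*(-x) = 6.
Step 2. [6*(-x) = 6] 6 out front; divide by 6. So div: -x = 1.
Step 3. [-x = 1] flip signs both sides, so neg: x = -1.

Answer: x ∈ {-1}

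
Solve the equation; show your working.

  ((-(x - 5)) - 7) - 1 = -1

Step 1. [((-(x - 5)) - 7) - 1 = -1] the outer -1 inverts by adding 1. So sub: (-(x - 5)) - 7 = 0.
Step 2. [(-(x - 5)) - 7 = 0] the outer -7 inverts by adding 7. So sub: -(x - 5) = 7.
Step 3. [-(x - 5) = 7] flip signs both sides. So neg: x - 5 = -7.
Step 4. [x - 5 = -7] -5 is outermost — add 5 both sides ⇒ sub: x = -2.

Answer: x ∈ {-2}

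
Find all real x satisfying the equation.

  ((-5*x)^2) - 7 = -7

Step 1. [((-5*x)^2) - 7 = -7] -7 is outermost — add 7 both sides ⇒ sub: (-5*x)^2 = 0.
Step 2. [(-5*x)^2 = 0] 0 ≥ 0, LHS is (·)² — take ±√ ⇒ sqrt: -5*x = 0.
Step 3. [-5*x = 0] leading coefficient -5: divide by -5 ⇒ div: x = 0.

Answer: x ∈ {0}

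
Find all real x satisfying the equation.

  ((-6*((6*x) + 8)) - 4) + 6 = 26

Step 1. [((-6*((6*x) + 8)) - 4) + 6 = 26] subtract 6: x sits inside (… + 6) ⇒ sub: (-6*((6*x) + 8)) - 4 = 20.
Step 2. [(-6*((6*x) + 8)) - 4 = 20] add 4: x sits inside (… - 4). So sub: -6*((6*x) + 8) = 24.
Step 3. [-6*((6*x) + 8) = 24] divide by the outer -6 ⇒ div: (6*x) + 8 = -4.
Step 4. [(6*x) + 8 = -4] subtract 8: x sits inside (… + 8). So sub: 6*x = -12.
Step 5. [6*x = -12] 6·(inner) — divide through by 6 ⇒ div: x = -2.

Answer: x ∈ {-2}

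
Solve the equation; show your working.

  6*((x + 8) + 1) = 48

Step 1. [6*((x + 8) + 1) = 48] divide by the outer 6, so div: (x + 8) + 1 = 8.
Step 2. [(x + 8) + 1 = 8] the outer +1 inverts by subtracting 1. So sub: x + 8 = 7.
Step 3. [x + 8 = 7] subtract 8: x sits inside (… + 8). So sub: x = -1.

Answer: x ∈ {-1}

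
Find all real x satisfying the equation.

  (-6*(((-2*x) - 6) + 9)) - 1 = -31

Step 1. [(-6*(((-2*x) - 6) + 9)) - 1 = -31] -1 is outermost — add 1 both sides, so sub: -6*(((-2*x) - 6) + 9) = -30.
Step 2. [-6*(((-2*x) - 6) + 9) = -30] divide by the outer -6, so div: ((-2*x) - 6) + 9 = 5.
Step 3. [((-2*x) - 6) + 9 = 5] peel the +9: subtract 9 from each side. So sub: (-2*x) - 6 = -4.
Step 4. [(-2*x) - 6 = -4] peel the -6: add 6 from each side, so sub: -2*x = 2.
Step 5. [-2*x = 2] -2·(inner) — divide through by -2 ⇒ div: x = -1.

Answer: x ∈ {-1}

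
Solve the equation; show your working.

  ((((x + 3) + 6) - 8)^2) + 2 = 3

Step 1. [((((x + 3) + 6) - 8)^2) + 2 = 3] peel the +2: subtract 2 from each side. So sub: (((x + 3) + 6) - 8)^2 = 1.
Step 2. [(((x + 3) + 6) - 8)^2 = 1] LHS squared, RHS 1 ≥ 0: apply √ (±), so sqrt: ((x + 3) + 6) - 8 = 1 or -1.
Step 3. [((x + 3) + 6) - 8 = 1 or -1] add 8: x sits inside (… - 8), so sub: (x + 3) + 6 = 9 or 7.
Step 4. [(x + 3) + 6 = 9 or 7] +6 is outermost — subtract 6 both sides, so sub: x + 3 = 3 or 1.
Step 5. [x + 3 = 3 or 1] +3 is outermost — subtract 3 both sides, so sub: x = 0 or -2.

Answer: x ∈ {-2, 0}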